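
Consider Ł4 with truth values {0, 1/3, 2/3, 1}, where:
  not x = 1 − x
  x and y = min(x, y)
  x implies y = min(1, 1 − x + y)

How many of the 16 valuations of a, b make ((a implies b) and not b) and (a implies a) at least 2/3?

5

a = 0, b = 0 ↦ 1  ≥
a = 0, b = 1/3 ↦ 2/3  ≥
a = 0, b = 2/3 ↦ 1/3  <
a = 0, b = 1 ↦ 0  <
a = 1/3, b = 0 ↦ 2/3  ≥
a = 1/3, b = 1/3 ↦ 2/3  ≥
a = 1/3, b = 2/3 ↦ 1/3  <
a = 1/3, b = 1 ↦ 0  <
a = 2/3, b = 0 ↦ 1/3  <
a = 2/3, b = 1/3 ↦ 2/3  ≥
a = 2/3, b = 2/3 ↦ 1/3  <
a = 2/3, b = 1 ↦ 0  <
a = 1, b = 0 ↦ 0  <
a = 1, b = 1/3 ↦ 1/3  <
a = 1, b = 2/3 ↦ 1/3  <
a = 1, b = 1 ↦ 0  <
So 5 of the 16 assignments meet the threshold.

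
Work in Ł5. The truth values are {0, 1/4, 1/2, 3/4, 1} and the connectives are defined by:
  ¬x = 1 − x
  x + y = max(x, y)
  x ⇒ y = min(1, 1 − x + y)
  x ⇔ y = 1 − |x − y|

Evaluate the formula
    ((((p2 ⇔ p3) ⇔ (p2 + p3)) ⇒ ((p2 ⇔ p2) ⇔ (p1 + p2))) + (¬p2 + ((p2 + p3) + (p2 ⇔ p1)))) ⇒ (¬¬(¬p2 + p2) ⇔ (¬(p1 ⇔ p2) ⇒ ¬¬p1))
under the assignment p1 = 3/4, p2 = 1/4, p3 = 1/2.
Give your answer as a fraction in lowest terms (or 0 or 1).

3/4

p2 ⇔ p3 = 1/4 ⇔ 1/2 = 3/4
p2 + p3 = 1/4 + 1/2 = 1/2
(p2 ⇔ p3) ⇔ (p2 + p3) = 3/4 ⇔ 1/2 = 3/4
p2 ⇔ p2 = 1/4 ⇔ 1/4 = 1
p1 + p2 = 3/4 + 1/4 = 3/4
(p2 ⇔ p2) ⇔ (p1 + p2) = 1 ⇔ 3/4 = 3/4
((p2 ⇔ p3) ⇔ (p2 + p3)) ⇒ ((p2 ⇔ p2) ⇔ (p1 + p2)) = 3/4 ⇒ 3/4 = 1
¬p2 = ¬1/4 = 3/4
p2 + p3 = 1/4 + 1/2 = 1/2
p2 ⇔ p1 = 1/4 ⇔ 3/4 = 1/2
(p2 + p3) + (p2 ⇔ p1) = 1/2 + 1/2 = 1/2
¬p2 + ((p2 + p3) + (p2 ⇔ p1)) = 3/4 + 1/2 = 3/4
(((p2 ⇔ p3) ⇔ (p2 + p3)) ⇒ ((p2 ⇔ p2) ⇔ (p1 + p2))) + (¬p2 + ((p2 + p3) + (p2 ⇔ p1))) = 1 + 3/4 = 1
¬p2 = ¬1/4 = 3/4
¬p2 + p2 = 3/4 + 1/4 = 3/4
¬(¬p2 + p2) = ¬3/4 = 1/4
¬¬(¬p2 + p2) = ¬1/4 = 3/4
p1 ⇔ p2 = 3/4 ⇔ 1/4 = 1/2
¬(p1 ⇔ p2) = ¬1/2 = 1/2
¬p1 = ¬3/4 = 1/4
¬¬p1 = ¬1/4 = 3/4
¬(p1 ⇔ p2) ⇒ ¬¬p1 = 1/2 ⇒ 3/4 = 1
¬¬(¬p2 + p2) ⇔ (¬(p1 ⇔ p2) ⇒ ¬¬p1) = 3/4 ⇔ 1 = 3/4
((((p2 ⇔ p3) ⇔ (p2 + p3)) ⇒ ((p2 ⇔ p2) ⇔ (p1 + p2))) + (¬p2 + ((p2 + p3) + (p2 ⇔ p1)))) ⇒ (¬¬(¬p2 + p2) ⇔ (¬(p1 ⇔ p2) ⇒ ¬¬p1)) = 1 ⇒ 3/4 = 3/4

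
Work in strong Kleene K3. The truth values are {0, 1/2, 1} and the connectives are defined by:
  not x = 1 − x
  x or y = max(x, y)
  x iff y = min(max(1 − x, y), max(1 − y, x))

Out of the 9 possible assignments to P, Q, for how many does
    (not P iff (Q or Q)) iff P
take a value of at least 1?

2

P = 0, Q = 0 ↦ 1  ≥
P = 0, Q = 1/2 ↦ 1/2  <
P = 0, Q = 1 ↦ 0  <
P = 1/2, Q = 0 ↦ 1/2  <
P = 1/2, Q = 1/2 ↦ 1/2  <
P = 1/2, Q = 1 ↦ 1/2  <
P = 1, Q = 0 ↦ 1  ≥
P = 1, Q = 1/2 ↦ 1/2  <
P = 1, Q = 1 ↦ 0  <
So 2 of the 9 assignments meet the threshold.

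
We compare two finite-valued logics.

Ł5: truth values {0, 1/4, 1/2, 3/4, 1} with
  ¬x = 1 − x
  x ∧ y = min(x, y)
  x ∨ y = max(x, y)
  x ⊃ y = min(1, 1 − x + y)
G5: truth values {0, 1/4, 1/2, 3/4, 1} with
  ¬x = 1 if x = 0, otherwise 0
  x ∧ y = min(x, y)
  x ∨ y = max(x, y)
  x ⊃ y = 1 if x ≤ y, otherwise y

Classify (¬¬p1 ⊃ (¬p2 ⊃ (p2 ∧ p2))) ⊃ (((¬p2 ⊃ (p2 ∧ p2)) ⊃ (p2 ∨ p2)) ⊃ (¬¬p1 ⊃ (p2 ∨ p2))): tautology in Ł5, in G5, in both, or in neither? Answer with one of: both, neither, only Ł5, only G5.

In Ł5: every assignment gives 1 — tautology.
In G5: every assignment gives 1 — tautology.

both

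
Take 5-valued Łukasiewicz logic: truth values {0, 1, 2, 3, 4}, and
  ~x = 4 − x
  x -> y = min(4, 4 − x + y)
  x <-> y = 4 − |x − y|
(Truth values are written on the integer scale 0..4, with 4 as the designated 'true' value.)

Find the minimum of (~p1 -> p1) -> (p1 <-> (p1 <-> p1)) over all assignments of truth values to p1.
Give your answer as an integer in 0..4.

Take p1 = 2:
~p1 = ~2 = 2
~p1 -> p1 = 2 -> 2 = 4
p1 <-> p1 = 2 <-> 2 = 4
p1 <-> (p1 <-> p1) = 2 <-> 4 = 2
(~p1 -> p1) -> (p1 <-> (p1 <-> p1)) = 4 -> 2 = 2
No assignment yields a value below 2, so this is the minimum.

2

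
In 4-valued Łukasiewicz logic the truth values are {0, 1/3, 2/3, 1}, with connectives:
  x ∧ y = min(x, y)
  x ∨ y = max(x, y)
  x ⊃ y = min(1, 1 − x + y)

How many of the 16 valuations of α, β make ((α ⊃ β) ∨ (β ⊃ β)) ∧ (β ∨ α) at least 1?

7

α = 0, β = 0 ↦ 0  <
α = 0, β = 1/3 ↦ 1/3  <
α = 0, β = 2/3 ↦ 2/3  <
α = 0, β = 1 ↦ 1  ≥
α = 1/3, β = 0 ↦ 1/3  <
α = 1/3, β = 1/3 ↦ 1/3  <
α = 1/3, β = 2/3 ↦ 2/3  <
α = 1/3, β = 1 ↦ 1  ≥
α = 2/3, β = 0 ↦ 2/3  <
α = 2/3, β = 1/3 ↦ 2/3  <
α = 2/3, β = 2/3 ↦ 2/3  <
α = 2/3, β = 1 ↦ 1  ≥
α = 1, β = 0 ↦ 1  ≥
α = 1, β = 1/3 ↦ 1  ≥
α = 1, β = 2/3 ↦ 1  ≥
α = 1, β = 1 ↦ 1  ≥
So 7 of the 16 assignments meet the threshold.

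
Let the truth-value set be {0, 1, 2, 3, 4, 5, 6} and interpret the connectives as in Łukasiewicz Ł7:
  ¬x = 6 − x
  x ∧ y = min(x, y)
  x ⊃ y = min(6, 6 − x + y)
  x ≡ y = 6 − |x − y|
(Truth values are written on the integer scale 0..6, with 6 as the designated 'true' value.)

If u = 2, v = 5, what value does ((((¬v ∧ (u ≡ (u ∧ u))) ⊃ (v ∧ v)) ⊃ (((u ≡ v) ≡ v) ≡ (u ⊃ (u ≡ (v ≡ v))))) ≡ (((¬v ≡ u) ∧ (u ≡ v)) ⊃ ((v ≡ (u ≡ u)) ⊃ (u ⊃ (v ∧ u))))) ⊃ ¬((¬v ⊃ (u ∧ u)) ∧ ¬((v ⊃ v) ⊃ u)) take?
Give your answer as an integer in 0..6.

¬v = ¬5 = 1
u ∧ u = 2 ∧ 2 = 2
u ≡ (u ∧ u) = 2 ≡ 2 = 6
¬v ∧ (u ≡ (u ∧ u)) = 1 ∧ 6 = 1
v ∧ v = 5 ∧ 5 = 5
(¬v ∧ (u ≡ (u ∧ u))) ⊃ (v ∧ v) = 1 ⊃ 5 = 6
u ≡ v = 2 ≡ 5 = 3
(u ≡ v) ≡ v = 3 ≡ 5 = 4
v ≡ v = 5 ≡ 5 = 6
u ≡ (v ≡ v) = 2 ≡ 6 = 2
u ⊃ (u ≡ (v ≡ v)) = 2 ⊃ 2 = 6
((u ≡ v) ≡ v) ≡ (u ⊃ (u ≡ (v ≡ v))) = 4 ≡ 6 = 4
((¬v ∧ (u ≡ (u ∧ u))) ⊃ (v ∧ v)) ⊃ (((u ≡ v) ≡ v) ≡ (u ⊃ (u ≡ (v ≡ v)))) = 6 ⊃ 4 = 4
¬v = ¬5 = 1
¬v ≡ u = 1 ≡ 2 = 5
u ≡ v = 2 ≡ 5 = 3
(¬v ≡ u) ∧ (u ≡ v) = 5 ∧ 3 = 3
u ≡ u = 2 ≡ 2 = 6
v ≡ (u ≡ u) = 5 ≡ 6 = 5
v ∧ u = 5 ∧ 2 = 2
u ⊃ (v ∧ u) = 2 ⊃ 2 = 6
(v ≡ (u ≡ u)) ⊃ (u ⊃ (v ∧ u)) = 5 ⊃ 6 = 6
((¬v ≡ u) ∧ (u ≡ v)) ⊃ ((v ≡ (u ≡ u)) ⊃ (u ⊃ (v ∧ u))) = 3 ⊃ 6 = 6
(((¬v ∧ (u ≡ (u ∧ u))) ⊃ (v ∧ v)) ⊃ (((u ≡ v) ≡ v) ≡ (u ⊃ (u ≡ (v ≡ v))))) ≡ (((¬v ≡ u) ∧ (u ≡ v)) ⊃ ((v ≡ (u ≡ u)) ⊃ (u ⊃ (v ∧ u)))) = 4 ≡ 6 = 4
¬v = ¬5 = 1
u ∧ u = 2 ∧ 2 = 2
¬v ⊃ (u ∧ u) = 1 ⊃ 2 = 6
v ⊃ v = 5 ⊃ 5 = 6
(v ⊃ v) ⊃ u = 6 ⊃ 2 = 2
¬((v ⊃ v) ⊃ u) = ¬2 = 4
(¬v ⊃ (u ∧ u)) ∧ ¬((v ⊃ v) ⊃ u) = 6 ∧ 4 = 4
¬((¬v ⊃ (u ∧ u)) ∧ ¬((v ⊃ v) ⊃ u)) = ¬4 = 2
((((¬v ∧ (u ≡ (u ∧ u))) ⊃ (v ∧ v)) ⊃ (((u ≡ v) ≡ v) ≡ (u ⊃ (u ≡ (v ≡ v))))) ≡ (((¬v ≡ u) ∧ (u ≡ v)) ⊃ ((v ≡ (u ≡ u)) ⊃ (u ⊃ (v ∧ u))))) ⊃ ¬((¬v ⊃ (u ∧ u)) ∧ ¬((v ⊃ v) ⊃ u)) = 4 ⊃ 2 = 4

4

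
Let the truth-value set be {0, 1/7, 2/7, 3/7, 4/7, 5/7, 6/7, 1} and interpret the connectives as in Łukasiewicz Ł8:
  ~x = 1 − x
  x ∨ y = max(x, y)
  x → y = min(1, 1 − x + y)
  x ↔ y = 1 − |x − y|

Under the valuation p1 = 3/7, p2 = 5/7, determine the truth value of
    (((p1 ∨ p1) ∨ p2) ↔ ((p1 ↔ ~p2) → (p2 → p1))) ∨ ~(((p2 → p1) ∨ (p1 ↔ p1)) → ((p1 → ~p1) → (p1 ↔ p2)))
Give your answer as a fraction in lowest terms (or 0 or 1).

p1 ∨ p1 = 3/7 ∨ 3/7 = 3/7
(p1 ∨ p1) ∨ p2 = 3/7 ∨ 5/7 = 5/7
~p2 = ~5/7 = 2/7
p1 ↔ ~p2 = 3/7 ↔ 2/7 = 6/7
p2 → p1 = 5/7 → 3/7 = 5/7
(p1 ↔ ~p2) → (p2 → p1) = 6/7 → 5/7 = 6/7
((p1 ∨ p1) ∨ p2) ↔ ((p1 ↔ ~p2) → (p2 → p1)) = 5/7 ↔ 6/7 = 6/7
p2 → p1 = 5/7 → 3/7 = 5/7
p1 ↔ p1 = 3/7 ↔ 3/7 = 1
(p2 → p1) ∨ (p1 ↔ p1) = 5/7 ∨ 1 = 1
~p1 = ~3/7 = 4/7
p1 → ~p1 = 3/7 → 4/7 = 1
p1 ↔ p2 = 3/7 ↔ 5/7 = 5/7
(p1 → ~p1) → (p1 ↔ p2) = 1 → 5/7 = 5/7
((p2 → p1) ∨ (p1 ↔ p1)) → ((p1 → ~p1) → (p1 ↔ p2)) = 1 → 5/7 = 5/7
~(((p2 → p1) ∨ (p1 ↔ p1)) → ((p1 → ~p1) → (p1 ↔ p2))) = ~5/7 = 2/7
(((p1 ∨ p1) ∨ p2) ↔ ((p1 ↔ ~p2) → (p2 → p1))) ∨ ~(((p2 → p1) ∨ (p1 ↔ p1)) → ((p1 → ~p1) → (p1 ↔ p2))) = 6/7 ∨ 2/7 = 6/7

6/7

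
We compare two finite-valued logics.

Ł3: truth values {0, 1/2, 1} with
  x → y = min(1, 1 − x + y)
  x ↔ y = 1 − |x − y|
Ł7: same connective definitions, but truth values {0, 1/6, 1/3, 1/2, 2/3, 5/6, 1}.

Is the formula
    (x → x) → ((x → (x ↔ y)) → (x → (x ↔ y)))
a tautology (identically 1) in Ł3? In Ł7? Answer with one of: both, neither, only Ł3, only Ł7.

In Ł3: every assignment gives 1 — tautology.
In Ł7: every assignment gives 1 — tautology.

both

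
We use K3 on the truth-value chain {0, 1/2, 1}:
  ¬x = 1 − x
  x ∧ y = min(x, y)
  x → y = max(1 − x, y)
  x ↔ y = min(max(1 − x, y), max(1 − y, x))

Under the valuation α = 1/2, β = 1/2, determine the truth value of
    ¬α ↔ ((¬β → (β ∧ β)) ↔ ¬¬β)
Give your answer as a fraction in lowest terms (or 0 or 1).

¬α = ¬1/2 = 1/2
¬β = ¬1/2 = 1/2
β ∧ β = 1/2 ∧ 1/2 = 1/2
¬β → (β ∧ β) = 1/2 → 1/2 = 1/2
¬β = ¬1/2 = 1/2
¬¬β = ¬1/2 = 1/2
(¬β → (β ∧ β)) ↔ ¬¬β = 1/2 ↔ 1/2 = 1/2
¬α ↔ ((¬β → (β ∧ β)) ↔ ¬¬β) = 1/2 ↔ 1/2 = 1/2

1/2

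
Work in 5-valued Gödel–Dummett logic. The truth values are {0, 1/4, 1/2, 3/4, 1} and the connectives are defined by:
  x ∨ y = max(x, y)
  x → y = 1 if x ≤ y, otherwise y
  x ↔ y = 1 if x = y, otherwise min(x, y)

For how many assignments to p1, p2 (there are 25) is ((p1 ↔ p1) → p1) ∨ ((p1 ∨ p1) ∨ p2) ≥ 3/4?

16

value 1: 9 assignments (counts)
value 3/4: 7 assignments (counts)
value 1/2: 5 assignments
value 1/4: 3 assignments
value 0: 1 assignment
So 16 of the 25 assignments meet the threshold.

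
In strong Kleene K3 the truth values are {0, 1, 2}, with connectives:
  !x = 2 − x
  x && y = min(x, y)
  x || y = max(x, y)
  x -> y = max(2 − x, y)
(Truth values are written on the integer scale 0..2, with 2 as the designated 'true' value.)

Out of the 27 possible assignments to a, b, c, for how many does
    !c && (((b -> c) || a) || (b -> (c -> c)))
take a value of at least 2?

value 2: 9 assignments (counts)
value 1: 9 assignments
value 0: 9 assignments
So 9 of the 27 assignments meet the threshold.

9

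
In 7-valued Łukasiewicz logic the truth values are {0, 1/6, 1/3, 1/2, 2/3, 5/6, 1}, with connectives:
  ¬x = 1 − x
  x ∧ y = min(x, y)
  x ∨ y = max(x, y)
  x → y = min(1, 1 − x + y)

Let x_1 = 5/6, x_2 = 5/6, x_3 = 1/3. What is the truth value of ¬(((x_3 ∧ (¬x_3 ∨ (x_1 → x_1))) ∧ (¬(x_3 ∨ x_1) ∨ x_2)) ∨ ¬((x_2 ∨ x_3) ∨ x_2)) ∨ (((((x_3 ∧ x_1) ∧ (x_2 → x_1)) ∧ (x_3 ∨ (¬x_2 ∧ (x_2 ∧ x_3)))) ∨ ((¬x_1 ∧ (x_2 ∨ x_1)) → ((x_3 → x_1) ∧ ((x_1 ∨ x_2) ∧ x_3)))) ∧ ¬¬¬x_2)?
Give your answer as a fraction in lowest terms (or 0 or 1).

¬x_3 = ¬1/3 = 2/3
x_1 → x_1 = 5/6 → 5/6 = 1
¬x_3 ∨ (x_1 → x_1) = 2/3 ∨ 1 = 1
x_3 ∧ (¬x_3 ∨ (x_1 → x_1)) = 1/3 ∧ 1 = 1/3
x_3 ∨ x_1 = 1/3 ∨ 5/6 = 5/6
¬(x_3 ∨ x_1) = ¬5/6 = 1/6
¬(x_3 ∨ x_1) ∨ x_2 = 1/6 ∨ 5/6 = 5/6
(x_3 ∧ (¬x_3 ∨ (x_1 → x_1))) ∧ (¬(x_3 ∨ x_1) ∨ x_2) = 1/3 ∧ 5/6 = 1/3
x_2 ∨ x_3 = 5/6 ∨ 1/3 = 5/6
(x_2 ∨ x_3) ∨ x_2 = 5/6 ∨ 5/6 = 5/6
¬((x_2 ∨ x_3) ∨ x_2) = ¬5/6 = 1/6
((x_3 ∧ (¬x_3 ∨ (x_1 → x_1))) ∧ (¬(x_3 ∨ x_1) ∨ x_2)) ∨ ¬((x_2 ∨ x_3) ∨ x_2) = 1/3 ∨ 1/6 = 1/3
¬(((x_3 ∧ (¬x_3 ∨ (x_1 → x_1))) ∧ (¬(x_3 ∨ x_1) ∨ x_2)) ∨ ¬((x_2 ∨ x_3) ∨ x_2)) = ¬1/3 = 2/3
x_3 ∧ x_1 = 1/3 ∧ 5/6 = 1/3
x_2 → x_1 = 5/6 → 5/6 = 1
(x_3 ∧ x_1) ∧ (x_2 → x_1) = 1/3 ∧ 1 = 1/3
¬x_2 = ¬5/6 = 1/6
x_2 ∧ x_3 = 5/6 ∧ 1/3 = 1/3
¬x_2 ∧ (x_2 ∧ x_3) = 1/6 ∧ 1/3 = 1/6
x_3 ∨ (¬x_2 ∧ (x_2 ∧ x_3)) = 1/3 ∨ 1/6 = 1/3
((x_3 ∧ x_1) ∧ (x_2 → x_1)) ∧ (x_3 ∨ (¬x_2 ∧ (x_2 ∧ x_3))) = 1/3 ∧ 1/3 = 1/3
¬x_1 = ¬5/6 = 1/6
x_2 ∨ x_1 = 5/6 ∨ 5/6 = 5/6
¬x_1 ∧ (x_2 ∨ x_1) = 1/6 ∧ 5/6 = 1/6
x_3 → x_1 = 1/3 → 5/6 = 1
x_1 ∨ x_2 = 5/6 ∨ 5/6 = 5/6
(x_1 ∨ x_2) ∧ x_3 = 5/6 ∧ 1/3 = 1/3
(x_3 → x_1) ∧ ((x_1 ∨ x_2) ∧ x_3) = 1 ∧ 1/3 = 1/3
(¬x_1 ∧ (x_2 ∨ x_1)) → ((x_3 → x_1) ∧ ((x_1 ∨ x_2) ∧ x_3)) = 1/6 → 1/3 = 1
(((x_3 ∧ x_1) ∧ (x_2 → x_1)) ∧ (x_3 ∨ (¬x_2 ∧ (x_2 ∧ x_3)))) ∨ ((¬x_1 ∧ (x_2 ∨ x_1)) → ((x_3 → x_1) ∧ ((x_1 ∨ x_2) ∧ x_3))) = 1/3 ∨ 1 = 1
¬x_2 = ¬5/6 = 1/6
¬¬x_2 = ¬1/6 = 5/6
¬¬¬x_2 = ¬5/6 = 1/6
((((x_3 ∧ x_1) ∧ (x_2 → x_1)) ∧ (x_3 ∨ (¬x_2 ∧ (x_2 ∧ x_3)))) ∨ ((¬x_1 ∧ (x_2 ∨ x_1)) → ((x_3 → x_1) ∧ ((x_1 ∨ x_2) ∧ x_3)))) ∧ ¬¬¬x_2 = 1 ∧ 1/6 = 1/6
¬(((x_3 ∧ (¬x_3 ∨ (x_1 → x_1))) ∧ (¬(x_3 ∨ x_1) ∨ x_2)) ∨ ¬((x_2 ∨ x_3) ∨ x_2)) ∨ (((((x_3 ∧ x_1) ∧ (x_2 → x_1)) ∧ (x_3 ∨ (¬x_2 ∧ (x_2 ∧ x_3)))) ∨ ((¬x_1 ∧ (x_2 ∨ x_1)) → ((x_3 → x_1) ∧ ((x_1 ∨ x_2) ∧ x_3)))) ∧ ¬¬¬x_2) = 2/3 ∨ 1/6 = 2/3

2/3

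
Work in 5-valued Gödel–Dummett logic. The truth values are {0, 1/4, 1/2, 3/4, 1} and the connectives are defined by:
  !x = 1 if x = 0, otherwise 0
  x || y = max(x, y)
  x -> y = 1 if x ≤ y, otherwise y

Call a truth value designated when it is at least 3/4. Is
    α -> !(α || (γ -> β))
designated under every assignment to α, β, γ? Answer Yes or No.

No

Counterexample: take α = 1/4, β = 0, γ = 0.
γ -> β = 0 -> 0 = 1
α || (γ -> β) = 1/4 || 1 = 1
!(α || (γ -> β)) = !1 = 0
α -> !(α || (γ -> β)) = 1/4 -> 0 = 0
This gives 0, which is below 3/4.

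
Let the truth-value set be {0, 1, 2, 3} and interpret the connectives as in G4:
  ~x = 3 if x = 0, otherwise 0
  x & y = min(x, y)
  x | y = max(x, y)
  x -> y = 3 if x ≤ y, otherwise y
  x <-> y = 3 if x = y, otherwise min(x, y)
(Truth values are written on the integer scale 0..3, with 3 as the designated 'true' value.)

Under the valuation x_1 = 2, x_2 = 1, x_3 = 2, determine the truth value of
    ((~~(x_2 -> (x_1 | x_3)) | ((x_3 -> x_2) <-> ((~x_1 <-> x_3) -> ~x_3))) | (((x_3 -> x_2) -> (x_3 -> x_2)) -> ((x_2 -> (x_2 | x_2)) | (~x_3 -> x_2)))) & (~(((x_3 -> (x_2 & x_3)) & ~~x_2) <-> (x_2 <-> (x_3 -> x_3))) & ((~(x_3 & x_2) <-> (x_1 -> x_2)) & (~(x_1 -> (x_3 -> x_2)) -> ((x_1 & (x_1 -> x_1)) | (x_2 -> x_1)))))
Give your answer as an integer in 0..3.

x_1 | x_3 = 2 | 2 = 2
x_2 -> (x_1 | x_3) = 1 -> 2 = 3
~(x_2 -> (x_1 | x_3)) = ~3 = 0
~~(x_2 -> (x_1 | x_3)) = ~0 = 3
x_3 -> x_2 = 2 -> 1 = 1
~x_1 = ~2 = 0
~x_1 <-> x_3 = 0 <-> 2 = 0
~x_3 = ~2 = 0
(~x_1 <-> x_3) -> ~x_3 = 0 -> 0 = 3
(x_3 -> x_2) <-> ((~x_1 <-> x_3) -> ~x_3) = 1 <-> 3 = 1
~~(x_2 -> (x_1 | x_3)) | ((x_3 -> x_2) <-> ((~x_1 <-> x_3) -> ~x_3)) = 3 | 1 = 3
x_3 -> x_2 = 2 -> 1 = 1
x_3 -> x_2 = 2 -> 1 = 1
(x_3 -> x_2) -> (x_3 -> x_2) = 1 -> 1 = 3
x_2 | x_2 = 1 | 1 = 1
x_2 -> (x_2 | x_2) = 1 -> 1 = 3
~x_3 = ~2 = 0
~x_3 -> x_2 = 0 -> 1 = 3
(x_2 -> (x_2 | x_2)) | (~x_3 -> x_2) = 3 | 3 = 3
((x_3 -> x_2) -> (x_3 -> x_2)) -> ((x_2 -> (x_2 | x_2)) | (~x_3 -> x_2)) = 3 -> 3 = 3
(~~(x_2 -> (x_1 | x_3)) | ((x_3 -> x_2) <-> ((~x_1 <-> x_3) -> ~x_3))) | (((x_3 -> x_2) -> (x_3 -> x_2)) -> ((x_2 -> (x_2 | x_2)) | (~x_3 -> x_2))) = 3 | 3 = 3
x_2 & x_3 = 1 & 2 = 1
x_3 -> (x_2 & x_3) = 2 -> 1 = 1
~x_2 = ~1 = 0
~~x_2 = ~0 = 3
(x_3 -> (x_2 & x_3)) & ~~x_2 = 1 & 3 = 1
x_3 -> x_3 = 2 -> 2 = 3
x_2 <-> (x_3 -> x_3) = 1 <-> 3 = 1
((x_3 -> (x_2 & x_3)) & ~~x_2) <-> (x_2 <-> (x_3 -> x_3)) = 1 <-> 1 = 3
~(((x_3 -> (x_2 & x_3)) & ~~x_2) <-> (x_2 <-> (x_3 -> x_3))) = ~3 = 0
x_3 & x_2 = 2 & 1 = 1
~(x_3 & x_2) = ~1 = 0
x_1 -> x_2 = 2 -> 1 = 1
~(x_3 & x_2) <-> (x_1 -> x_2) = 0 <-> 1 = 0
x_3 -> x_2 = 2 -> 1 = 1
x_1 -> (x_3 -> x_2) = 2 -> 1 = 1
~(x_1 -> (x_3 -> x_2)) = ~1 = 0
x_1 -> x_1 = 2 -> 2 = 3
x_1 & (x_1 -> x_1) = 2 & 3 = 2
x_2 -> x_1 = 1 -> 2 = 3
(x_1 & (x_1 -> x_1)) | (x_2 -> x_1) = 2 | 3 = 3
~(x_1 -> (x_3 -> x_2)) -> ((x_1 & (x_1 -> x_1)) | (x_2 -> x_1)) = 0 -> 3 = 3
(~(x_3 & x_2) <-> (x_1 -> x_2)) & (~(x_1 -> (x_3 -> x_2)) -> ((x_1 & (x_1 -> x_1)) | (x_2 -> x_1))) = 0 & 3 = 0
~(((x_3 -> (x_2 & x_3)) & ~~x_2) <-> (x_2 <-> (x_3 -> x_3))) & ((~(x_3 & x_2) <-> (x_1 -> x_2)) & (~(x_1 -> (x_3 -> x_2)) -> ((x_1 & (x_1 -> x_1)) | (x_2 -> x_1)))) = 0 & 0 = 0
((~~(x_2 -> (x_1 | x_3)) | ((x_3 -> x_2) <-> ((~x_1 <-> x_3) -> ~x_3))) | (((x_3 -> x_2) -> (x_3 -> x_2)) -> ((x_2 -> (x_2 | x_2)) | (~x_3 -> x_2)))) & (~(((x_3 -> (x_2 & x_3)) & ~~x_2) <-> (x_2 <-> (x_3 -> x_3))) & ((~(x_3 & x_2) <-> (x_1 -> x_2)) & (~(x_1 -> (x_3 -> x_2)) -> ((x_1 & (x_1 -> x_1)) | (x_2 -> x_1))))) = 3 & 0 = 0

0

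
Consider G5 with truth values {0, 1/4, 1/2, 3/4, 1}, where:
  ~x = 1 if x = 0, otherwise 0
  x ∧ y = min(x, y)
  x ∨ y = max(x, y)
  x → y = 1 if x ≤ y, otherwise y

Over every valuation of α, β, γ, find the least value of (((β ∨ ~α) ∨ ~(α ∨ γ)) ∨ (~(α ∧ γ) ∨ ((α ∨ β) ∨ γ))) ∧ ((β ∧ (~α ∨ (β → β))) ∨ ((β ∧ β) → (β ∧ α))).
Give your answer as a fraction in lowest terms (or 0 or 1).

1/4

Take α = 0, β = 1/4, γ = 0:
~α = ~0 = 1
β ∨ ~α = 1/4 ∨ 1 = 1
α ∨ γ = 0 ∨ 0 = 0
~(α ∨ γ) = ~0 = 1
(β ∨ ~α) ∨ ~(α ∨ γ) = 1 ∨ 1 = 1
α ∧ γ = 0 ∧ 0 = 0
~(α ∧ γ) = ~0 = 1
α ∨ β = 0 ∨ 1/4 = 1/4
(α ∨ β) ∨ γ = 1/4 ∨ 0 = 1/4
~(α ∧ γ) ∨ ((α ∨ β) ∨ γ) = 1 ∨ 1/4 = 1
((β ∨ ~α) ∨ ~(α ∨ γ)) ∨ (~(α ∧ γ) ∨ ((α ∨ β) ∨ γ)) = 1 ∨ 1 = 1
~α = ~0 = 1
β → β = 1/4 → 1/4 = 1
~α ∨ (β → β) = 1 ∨ 1 = 1
β ∧ (~α ∨ (β → β)) = 1/4 ∧ 1 = 1/4
β ∧ β = 1/4 ∧ 1/4 = 1/4
β ∧ α = 1/4 ∧ 0 = 0
(β ∧ β) → (β ∧ α) = 1/4 → 0 = 0
(β ∧ (~α ∨ (β → β))) ∨ ((β ∧ β) → (β ∧ α)) = 1/4 ∨ 0 = 1/4
(((β ∨ ~α) ∨ ~(α ∨ γ)) ∨ (~(α ∧ γ) ∨ ((α ∨ β) ∨ γ))) ∧ ((β ∧ (~α ∨ (β → β))) ∨ ((β ∧ β) → (β ∧ α))) = 1 ∧ 1/4 = 1/4
No assignment yields a value below 1/4, so this is the minimum.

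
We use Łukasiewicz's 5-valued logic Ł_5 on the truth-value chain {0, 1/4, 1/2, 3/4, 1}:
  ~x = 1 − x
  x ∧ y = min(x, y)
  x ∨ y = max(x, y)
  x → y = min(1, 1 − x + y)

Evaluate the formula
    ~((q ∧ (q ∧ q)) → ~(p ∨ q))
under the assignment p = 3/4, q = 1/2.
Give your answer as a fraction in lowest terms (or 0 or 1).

q ∧ q = 1/2 ∧ 1/2 = 1/2
q ∧ (q ∧ q) = 1/2 ∧ 1/2 = 1/2
p ∨ q = 3/4 ∨ 1/2 = 3/4
~(p ∨ q) = ~3/4 = 1/4
(q ∧ (q ∧ q)) → ~(p ∨ q) = 1/2 → 1/4 = 3/4
~((q ∧ (q ∧ q)) → ~(p ∨ q)) = ~3/4 = 1/4

1/4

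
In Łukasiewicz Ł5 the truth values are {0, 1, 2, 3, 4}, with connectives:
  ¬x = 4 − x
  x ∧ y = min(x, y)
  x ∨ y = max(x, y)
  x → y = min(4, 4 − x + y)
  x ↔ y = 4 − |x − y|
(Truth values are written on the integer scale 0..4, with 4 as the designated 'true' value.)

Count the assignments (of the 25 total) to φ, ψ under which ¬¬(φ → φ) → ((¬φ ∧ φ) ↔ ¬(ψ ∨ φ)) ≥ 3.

value 4: 14 assignments (counts)
value 3: 5 assignments (counts)
value 2: 4 assignments
value 1: 1 assignment
value 0: 1 assignment
So 19 of the 25 assignments meet the threshold.

19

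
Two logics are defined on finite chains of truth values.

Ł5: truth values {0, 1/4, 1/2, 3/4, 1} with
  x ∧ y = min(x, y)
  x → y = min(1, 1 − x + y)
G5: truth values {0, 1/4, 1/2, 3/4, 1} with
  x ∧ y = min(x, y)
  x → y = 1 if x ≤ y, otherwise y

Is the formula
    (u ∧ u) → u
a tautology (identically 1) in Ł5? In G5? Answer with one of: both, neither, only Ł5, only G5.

In Ł5: every assignment gives 1 — tautology.
In G5: every assignment gives 1 — tautology.

both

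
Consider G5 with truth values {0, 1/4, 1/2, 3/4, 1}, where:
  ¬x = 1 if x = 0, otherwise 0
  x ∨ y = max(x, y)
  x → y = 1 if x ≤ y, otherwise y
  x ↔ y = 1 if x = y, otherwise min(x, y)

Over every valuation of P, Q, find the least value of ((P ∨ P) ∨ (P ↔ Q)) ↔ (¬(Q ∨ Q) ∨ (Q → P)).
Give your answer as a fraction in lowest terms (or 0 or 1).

1/4

Take P = 1/4, Q = 0:
P ∨ P = 1/4 ∨ 1/4 = 1/4
P ↔ Q = 1/4 ↔ 0 = 0
(P ∨ P) ∨ (P ↔ Q) = 1/4 ∨ 0 = 1/4
Q ∨ Q = 0 ∨ 0 = 0
¬(Q ∨ Q) = ¬0 = 1
Q → P = 0 → 1/4 = 1
¬(Q ∨ Q) ∨ (Q → P) = 1 ∨ 1 = 1
((P ∨ P) ∨ (P ↔ Q)) ↔ (¬(Q ∨ Q) ∨ (Q → P)) = 1/4 ↔ 1 = 1/4
No assignment yields a value below 1/4, so this is the minimum.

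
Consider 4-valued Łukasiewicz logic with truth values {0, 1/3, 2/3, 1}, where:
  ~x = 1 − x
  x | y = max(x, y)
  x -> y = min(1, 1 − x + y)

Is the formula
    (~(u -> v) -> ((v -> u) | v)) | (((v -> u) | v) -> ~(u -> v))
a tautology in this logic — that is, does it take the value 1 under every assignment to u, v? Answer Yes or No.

Yes

u = 0, v = 0 ↦ 1
u = 0, v = 1/3 ↦ 1
u = 0, v = 2/3 ↦ 1
u = 0, v = 1 ↦ 1
u = 1/3, v = 0 ↦ 1
u = 1/3, v = 1/3 ↦ 1
u = 1/3, v = 2/3 ↦ 1
u = 1/3, v = 1 ↦ 1
u = 2/3, v = 0 ↦ 1
u = 2/3, v = 1/3 ↦ 1
u = 2/3, v = 2/3 ↦ 1
u = 2/3, v = 1 ↦ 1
u = 1, v = 0 ↦ 1
u = 1, v = 1/3 ↦ 1
u = 1, v = 2/3 ↦ 1
u = 1, v = 1 ↦ 1
Every assignment gives a value ≥ 1.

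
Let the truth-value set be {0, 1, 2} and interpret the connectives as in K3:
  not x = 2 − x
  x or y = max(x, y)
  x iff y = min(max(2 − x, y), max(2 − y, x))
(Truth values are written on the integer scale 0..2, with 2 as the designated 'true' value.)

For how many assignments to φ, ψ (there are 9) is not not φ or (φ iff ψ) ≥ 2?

4

φ = 0, ψ = 0 ↦ 2  ≥
φ = 0, ψ = 1 ↦ 1  <
φ = 0, ψ = 2 ↦ 0  <
φ = 1, ψ = 0 ↦ 1  <
φ = 1, ψ = 1 ↦ 1  <
φ = 1, ψ = 2 ↦ 1  <
φ = 2, ψ = 0 ↦ 2  ≥
φ = 2, ψ = 1 ↦ 2  ≥
φ = 2, ψ = 2 ↦ 2  ≥
So 4 of the 9 assignments meet the threshold.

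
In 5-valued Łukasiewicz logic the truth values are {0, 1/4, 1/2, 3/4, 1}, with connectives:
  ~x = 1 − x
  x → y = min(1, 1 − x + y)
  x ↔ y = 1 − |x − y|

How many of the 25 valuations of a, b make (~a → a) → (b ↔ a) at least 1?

12

value 1: 12 assignments (counts)
value 3/4: 6 assignments
value 1/2: 4 assignments
value 1/4: 2 assignments
value 0: 1 assignment
So 12 of the 25 assignments meet the threshold.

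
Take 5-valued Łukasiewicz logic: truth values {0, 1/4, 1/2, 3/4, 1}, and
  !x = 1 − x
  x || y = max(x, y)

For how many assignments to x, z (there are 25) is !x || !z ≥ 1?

value 1: 9 assignments (counts)
value 3/4: 7 assignments
value 1/2: 5 assignments
value 1/4: 3 assignments
value 0: 1 assignment
So 9 of the 25 assignments meet the threshold.

9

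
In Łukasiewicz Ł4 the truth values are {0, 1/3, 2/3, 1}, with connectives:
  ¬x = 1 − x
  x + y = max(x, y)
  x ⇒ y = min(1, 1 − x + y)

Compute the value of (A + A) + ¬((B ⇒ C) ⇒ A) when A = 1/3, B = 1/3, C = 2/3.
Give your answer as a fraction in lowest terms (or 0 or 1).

A + A = 1/3 + 1/3 = 1/3
B ⇒ C = 1/3 ⇒ 2/3 = 1
(B ⇒ C) ⇒ A = 1 ⇒ 1/3 = 1/3
¬((B ⇒ C) ⇒ A) = ¬1/3 = 2/3
(A + A) + ¬((B ⇒ C) ⇒ A) = 1/3 + 2/3 = 2/3

2/3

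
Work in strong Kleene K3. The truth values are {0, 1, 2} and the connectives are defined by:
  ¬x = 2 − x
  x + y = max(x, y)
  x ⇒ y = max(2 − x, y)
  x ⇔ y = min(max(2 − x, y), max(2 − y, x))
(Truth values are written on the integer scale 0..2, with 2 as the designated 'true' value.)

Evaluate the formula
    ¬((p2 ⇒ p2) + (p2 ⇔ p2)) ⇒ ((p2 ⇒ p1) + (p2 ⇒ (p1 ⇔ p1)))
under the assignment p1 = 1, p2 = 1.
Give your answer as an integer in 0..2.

p2 ⇒ p2 = 1 ⇒ 1 = 1
p2 ⇔ p2 = 1 ⇔ 1 = 1
(p2 ⇒ p2) + (p2 ⇔ p2) = 1 + 1 = 1
¬((p2 ⇒ p2) + (p2 ⇔ p2)) = ¬1 = 1
p2 ⇒ p1 = 1 ⇒ 1 = 1
p1 ⇔ p1 = 1 ⇔ 1 = 1
p2 ⇒ (p1 ⇔ p1) = 1 ⇒ 1 = 1
(p2 ⇒ p1) + (p2 ⇒ (p1 ⇔ p1)) = 1 + 1 = 1
¬((p2 ⇒ p2) + (p2 ⇔ p2)) ⇒ ((p2 ⇒ p1) + (p2 ⇒ (p1 ⇔ p1))) = 1 ⇒ 1 = 1

1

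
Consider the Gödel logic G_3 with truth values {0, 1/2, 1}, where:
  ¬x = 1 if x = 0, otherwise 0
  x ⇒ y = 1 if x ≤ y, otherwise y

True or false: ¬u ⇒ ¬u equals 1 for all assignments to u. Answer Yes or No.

Yes

u = 0 ↦ 1
u = 1/2 ↦ 1
u = 1 ↦ 1
Every assignment gives a value ≥ 1.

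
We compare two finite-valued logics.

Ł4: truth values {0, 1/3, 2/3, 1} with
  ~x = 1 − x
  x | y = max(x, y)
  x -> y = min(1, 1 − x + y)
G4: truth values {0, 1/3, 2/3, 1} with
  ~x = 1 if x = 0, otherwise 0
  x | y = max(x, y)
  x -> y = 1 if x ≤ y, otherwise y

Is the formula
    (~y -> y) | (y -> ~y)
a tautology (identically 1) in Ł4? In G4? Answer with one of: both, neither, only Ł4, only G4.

both

In Ł4: every assignment gives 1 — tautology.
In G4: every assignment gives 1 — tautology.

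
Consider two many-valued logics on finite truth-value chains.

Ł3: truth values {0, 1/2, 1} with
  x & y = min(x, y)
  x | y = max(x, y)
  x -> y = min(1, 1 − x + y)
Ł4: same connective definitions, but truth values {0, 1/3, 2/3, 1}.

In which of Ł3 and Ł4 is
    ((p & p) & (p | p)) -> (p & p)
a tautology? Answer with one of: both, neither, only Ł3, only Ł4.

both

In Ł3: every assignment gives 1 — tautology.
In Ł4: every assignment gives 1 — tautology.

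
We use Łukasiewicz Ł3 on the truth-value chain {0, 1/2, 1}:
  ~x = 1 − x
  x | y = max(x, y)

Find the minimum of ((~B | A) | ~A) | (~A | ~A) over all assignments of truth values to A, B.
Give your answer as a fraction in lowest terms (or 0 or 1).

1/2

Take A = 1/2, B = 1/2:
~B = ~1/2 = 1/2
~B | A = 1/2 | 1/2 = 1/2
~A = ~1/2 = 1/2
(~B | A) | ~A = 1/2 | 1/2 = 1/2
~A = ~1/2 = 1/2
~A = ~1/2 = 1/2
~A | ~A = 1/2 | 1/2 = 1/2
((~B | A) | ~A) | (~A | ~A) = 1/2 | 1/2 = 1/2
No assignment yields a value below 1/2, so this is the minimum.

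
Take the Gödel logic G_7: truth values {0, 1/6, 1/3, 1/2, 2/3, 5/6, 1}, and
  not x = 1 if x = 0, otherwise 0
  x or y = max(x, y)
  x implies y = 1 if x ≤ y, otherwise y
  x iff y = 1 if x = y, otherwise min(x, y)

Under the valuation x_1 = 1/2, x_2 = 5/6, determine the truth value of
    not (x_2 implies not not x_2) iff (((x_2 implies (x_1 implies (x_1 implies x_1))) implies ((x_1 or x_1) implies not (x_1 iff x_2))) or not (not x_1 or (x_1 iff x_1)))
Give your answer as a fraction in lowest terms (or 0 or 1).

not x_2 = not 5/6 = 0
not not x_2 = not 0 = 1
x_2 implies not not x_2 = 5/6 implies 1 = 1
not (x_2 implies not not x_2) = not 1 = 0
x_1 implies x_1 = 1/2 implies 1/2 = 1
x_1 implies (x_1 implies x_1) = 1/2 implies 1 = 1
x_2 implies (x_1 implies (x_1 implies x_1)) = 5/6 implies 1 = 1
x_1 or x_1 = 1/2 or 1/2 = 1/2
x_1 iff x_2 = 1/2 iff 5/6 = 1/2
not (x_1 iff x_2) = not 1/2 = 0
(x_1 or x_1) implies not (x_1 iff x_2) = 1/2 implies 0 = 0
(x_2 implies (x_1 implies (x_1 implies x_1))) implies ((x_1 or x_1) implies not (x_1 iff x_2)) = 1 implies 0 = 0
not x_1 = not 1/2 = 0
x_1 iff x_1 = 1/2 iff 1/2 = 1
not x_1 or (x_1 iff x_1) = 0 or 1 = 1
not (not x_1 or (x_1 iff x_1)) = not 1 = 0
((x_2 implies (x_1 implies (x_1 implies x_1))) implies ((x_1 or x_1) implies not (x_1 iff x_2))) or not (not x_1 or (x_1 iff x_1)) = 0 or 0 = 0
not (x_2 implies not not x_2) iff (((x_2 implies (x_1 implies (x_1 implies x_1))) implies ((x_1 or x_1) implies not (x_1 iff x_2))) or not (not x_1 or (x_1 iff x_1))) = 0 iff 0 = 1

1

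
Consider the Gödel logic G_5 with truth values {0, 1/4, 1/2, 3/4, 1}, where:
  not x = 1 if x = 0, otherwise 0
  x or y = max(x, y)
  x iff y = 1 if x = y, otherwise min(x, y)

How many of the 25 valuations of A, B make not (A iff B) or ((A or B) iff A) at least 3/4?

20

value 1: 19 assignments (counts)
value 3/4: 1 assignment (counts)
value 1/2: 2 assignments
value 1/4: 3 assignments
So 20 of the 25 assignments meet the threshold.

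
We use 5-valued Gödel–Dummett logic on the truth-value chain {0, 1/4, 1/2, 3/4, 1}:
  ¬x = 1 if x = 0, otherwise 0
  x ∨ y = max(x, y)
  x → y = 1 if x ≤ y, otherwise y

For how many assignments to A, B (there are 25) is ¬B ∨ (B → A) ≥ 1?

value 1: 15 assignments (counts)
value 3/4: 1 assignment
value 1/2: 2 assignments
value 1/4: 3 assignments
value 0: 4 assignments
So 15 of the 25 assignments meet the threshold.

15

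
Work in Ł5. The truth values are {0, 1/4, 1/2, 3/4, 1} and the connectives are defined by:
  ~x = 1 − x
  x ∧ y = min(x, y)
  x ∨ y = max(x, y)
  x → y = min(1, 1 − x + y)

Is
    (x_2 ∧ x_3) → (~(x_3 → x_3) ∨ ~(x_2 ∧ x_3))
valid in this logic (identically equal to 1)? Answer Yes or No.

No

Counterexample: take x_2 = 3/4, x_3 = 3/4.
x_2 ∧ x_3 = 3/4 ∧ 3/4 = 3/4
x_3 → x_3 = 3/4 → 3/4 = 1
~(x_3 → x_3) = ~1 = 0
x_2 ∧ x_3 = 3/4 ∧ 3/4 = 3/4
~(x_2 ∧ x_3) = ~3/4 = 1/4
~(x_3 → x_3) ∨ ~(x_2 ∧ x_3) = 0 ∨ 1/4 = 1/4
(x_2 ∧ x_3) → (~(x_3 → x_3) ∨ ~(x_2 ∧ x_3)) = 3/4 → 1/4 = 1/2
This gives 1/2 ≠ 1.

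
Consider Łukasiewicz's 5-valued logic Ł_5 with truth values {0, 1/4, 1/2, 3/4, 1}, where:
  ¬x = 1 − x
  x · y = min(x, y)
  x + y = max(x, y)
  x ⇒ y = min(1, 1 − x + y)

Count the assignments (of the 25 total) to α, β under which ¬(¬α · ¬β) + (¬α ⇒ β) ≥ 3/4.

19

value 1: 15 assignments (counts)
value 3/4: 4 assignments (counts)
value 1/2: 3 assignments
value 1/4: 2 assignments
value 0: 1 assignment
So 19 of the 25 assignments meet the threshold.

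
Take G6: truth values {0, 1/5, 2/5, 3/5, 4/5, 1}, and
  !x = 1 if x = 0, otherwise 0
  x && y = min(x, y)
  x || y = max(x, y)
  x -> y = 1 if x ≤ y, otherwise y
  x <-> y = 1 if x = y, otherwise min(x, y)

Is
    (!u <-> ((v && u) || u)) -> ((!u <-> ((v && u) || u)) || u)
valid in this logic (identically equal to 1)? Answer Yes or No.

At u = 0, v = 1/5, for instance:
!u = !0 = 1
v && u = 1/5 && 0 = 0
(v && u) || u = 0 || 0 = 0
!u <-> ((v && u) || u) = 1 <-> 0 = 0
(!u <-> ((v && u) || u)) || u = 0 || 0 = 0
(!u <-> ((v && u) || u)) -> ((!u <-> ((v && u) || u)) || u) = 0 -> 0 = 1
and checking the remaining 35 assignments likewise gives ≥ 1 in every case.

Yes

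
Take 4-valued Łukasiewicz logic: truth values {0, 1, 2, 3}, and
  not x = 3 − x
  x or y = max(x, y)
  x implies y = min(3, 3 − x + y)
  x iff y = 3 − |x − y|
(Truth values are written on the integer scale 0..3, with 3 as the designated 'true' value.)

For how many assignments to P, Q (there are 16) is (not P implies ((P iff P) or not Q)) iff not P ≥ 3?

4

P = 0, Q = 0 ↦ 3  ≥
P = 0, Q = 1 ↦ 3  ≥
P = 0, Q = 2 ↦ 3  ≥
P = 0, Q = 3 ↦ 3  ≥
P = 1, Q = 0 ↦ 2  <
P = 1, Q = 1 ↦ 2  <
P = 1, Q = 2 ↦ 2  <
P = 1, Q = 3 ↦ 2  <
P = 2, Q = 0 ↦ 1  <
P = 2, Q = 1 ↦ 1  <
P = 2, Q = 2 ↦ 1  <
P = 2, Q = 3 ↦ 1  <
P = 3, Q = 0 ↦ 0  <
P = 3, Q = 1 ↦ 0  <
P = 3, Q = 2 ↦ 0  <
P = 3, Q = 3 ↦ 0  <
So 4 of the 16 assignments meet the threshold.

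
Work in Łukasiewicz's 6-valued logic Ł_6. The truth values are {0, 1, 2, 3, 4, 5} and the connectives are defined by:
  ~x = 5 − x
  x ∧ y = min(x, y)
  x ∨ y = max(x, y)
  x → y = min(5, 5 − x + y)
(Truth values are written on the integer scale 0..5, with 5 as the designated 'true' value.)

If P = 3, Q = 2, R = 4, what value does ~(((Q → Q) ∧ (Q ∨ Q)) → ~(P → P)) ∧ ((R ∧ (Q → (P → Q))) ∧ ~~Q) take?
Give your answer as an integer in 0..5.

Q → Q = 2 → 2 = 5
Q ∨ Q = 2 ∨ 2 = 2
(Q → Q) ∧ (Q ∨ Q) = 5 ∧ 2 = 2
P → P = 3 → 3 = 5
~(P → P) = ~5 = 0
((Q → Q) ∧ (Q ∨ Q)) → ~(P → P) = 2 → 0 = 3
~(((Q → Q) ∧ (Q ∨ Q)) → ~(P → P)) = ~3 = 2
P → Q = 3 → 2 = 4
Q → (P → Q) = 2 → 4 = 5
R ∧ (Q → (P → Q)) = 4 ∧ 5 = 4
~Q = ~2 = 3
~~Q = ~3 = 2
(R ∧ (Q → (P → Q))) ∧ ~~Q = 4 ∧ 2 = 2
~(((Q → Q) ∧ (Q ∨ Q)) → ~(P → P)) ∧ ((R ∧ (Q → (P → Q))) ∧ ~~Q) = 2 ∧ 2 = 2

2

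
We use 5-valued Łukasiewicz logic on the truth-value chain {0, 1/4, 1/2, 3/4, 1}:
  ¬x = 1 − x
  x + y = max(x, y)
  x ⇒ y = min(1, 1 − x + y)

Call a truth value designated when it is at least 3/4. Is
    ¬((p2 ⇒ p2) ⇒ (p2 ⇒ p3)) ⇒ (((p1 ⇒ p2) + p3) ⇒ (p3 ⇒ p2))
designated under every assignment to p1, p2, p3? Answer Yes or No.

At p1 = 0, p2 = 1/2, p3 = 0, for instance:
p2 ⇒ p2 = 1/2 ⇒ 1/2 = 1
p2 ⇒ p3 = 1/2 ⇒ 0 = 1/2
(p2 ⇒ p2) ⇒ (p2 ⇒ p3) = 1 ⇒ 1/2 = 1/2
¬((p2 ⇒ p2) ⇒ (p2 ⇒ p3)) = ¬1/2 = 1/2
p1 ⇒ p2 = 0 ⇒ 1/2 = 1
(p1 ⇒ p2) + p3 = 1 + 0 = 1
p3 ⇒ p2 = 0 ⇒ 1/2 = 1
((p1 ⇒ p2) + p3) ⇒ (p3 ⇒ p2) = 1 ⇒ 1 = 1
¬((p2 ⇒ p2) ⇒ (p2 ⇒ p3)) ⇒ (((p1 ⇒ p2) + p3) ⇒ (p3 ⇒ p2)) = 1/2 ⇒ 1 = 1
and checking the remaining 124 assignments likewise gives ≥ 3/4 in every case.

Yes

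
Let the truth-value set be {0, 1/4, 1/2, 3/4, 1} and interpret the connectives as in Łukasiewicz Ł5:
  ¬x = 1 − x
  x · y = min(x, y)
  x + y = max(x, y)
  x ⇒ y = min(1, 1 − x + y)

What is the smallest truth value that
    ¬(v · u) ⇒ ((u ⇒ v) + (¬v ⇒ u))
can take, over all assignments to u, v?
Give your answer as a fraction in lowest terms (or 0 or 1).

Take u = 1/2, v = 0:
v · u = 0 · 1/2 = 0
¬(v · u) = ¬0 = 1
u ⇒ v = 1/2 ⇒ 0 = 1/2
¬v = ¬0 = 1
¬v ⇒ u = 1 ⇒ 1/2 = 1/2
(u ⇒ v) + (¬v ⇒ u) = 1/2 + 1/2 = 1/2
¬(v · u) ⇒ ((u ⇒ v) + (¬v ⇒ u)) = 1 ⇒ 1/2 = 1/2
No assignment yields a value below 1/2, so this is the minimum.

1/2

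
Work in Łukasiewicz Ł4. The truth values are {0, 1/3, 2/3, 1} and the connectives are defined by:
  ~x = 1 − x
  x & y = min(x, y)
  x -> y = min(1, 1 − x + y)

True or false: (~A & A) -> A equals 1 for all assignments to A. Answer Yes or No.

Yes

A = 0 ↦ 1
A = 1/3 ↦ 1
A = 2/3 ↦ 1
A = 1 ↦ 1
Every assignment gives a value ≥ 1.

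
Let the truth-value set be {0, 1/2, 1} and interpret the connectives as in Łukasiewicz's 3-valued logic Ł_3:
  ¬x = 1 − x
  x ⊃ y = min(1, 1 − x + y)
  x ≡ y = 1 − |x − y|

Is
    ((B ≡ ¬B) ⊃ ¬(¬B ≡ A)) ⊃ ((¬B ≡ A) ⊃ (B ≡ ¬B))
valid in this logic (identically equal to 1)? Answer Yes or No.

No

Counterexample: take A = 0, B = 1.
¬B = ¬1 = 0
B ≡ ¬B = 1 ≡ 0 = 0
¬B = ¬1 = 0
¬B ≡ A = 0 ≡ 0 = 1
¬(¬B ≡ A) = ¬1 = 0
(B ≡ ¬B) ⊃ ¬(¬B ≡ A) = 0 ⊃ 0 = 1
¬B = ¬1 = 0
¬B ≡ A = 0 ≡ 0 = 1
¬B = ¬1 = 0
B ≡ ¬B = 1 ≡ 0 = 0
(¬B ≡ A) ⊃ (B ≡ ¬B) = 1 ⊃ 0 = 0
((B ≡ ¬B) ⊃ ¬(¬B ≡ A)) ⊃ ((¬B ≡ A) ⊃ (B ≡ ¬B)) = 1 ⊃ 0 = 0
This gives 0 ≠ 1.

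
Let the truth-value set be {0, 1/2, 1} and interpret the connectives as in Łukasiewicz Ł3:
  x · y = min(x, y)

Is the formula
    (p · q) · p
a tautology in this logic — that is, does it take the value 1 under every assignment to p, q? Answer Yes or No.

No

Counterexample: take p = 0, q = 0.
p · q = 0 · 0 = 0
(p · q) · p = 0 · 0 = 0
This gives 0 ≠ 1.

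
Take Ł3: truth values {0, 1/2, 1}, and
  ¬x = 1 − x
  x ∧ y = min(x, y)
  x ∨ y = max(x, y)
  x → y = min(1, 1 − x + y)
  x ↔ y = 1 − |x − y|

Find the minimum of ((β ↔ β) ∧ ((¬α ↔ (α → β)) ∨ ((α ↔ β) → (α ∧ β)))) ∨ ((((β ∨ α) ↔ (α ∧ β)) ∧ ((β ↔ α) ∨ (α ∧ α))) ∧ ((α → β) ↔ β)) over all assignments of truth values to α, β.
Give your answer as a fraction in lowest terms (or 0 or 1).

Take α = 1/2, β = 1/2:
β ↔ β = 1/2 ↔ 1/2 = 1
¬α = ¬1/2 = 1/2
α → β = 1/2 → 1/2 = 1
¬α ↔ (α → β) = 1/2 ↔ 1 = 1/2
α ↔ β = 1/2 ↔ 1/2 = 1
α ∧ β = 1/2 ∧ 1/2 = 1/2
(α ↔ β) → (α ∧ β) = 1 → 1/2 = 1/2
(¬α ↔ (α → β)) ∨ ((α ↔ β) → (α ∧ β)) = 1/2 ∨ 1/2 = 1/2
(β ↔ β) ∧ ((¬α ↔ (α → β)) ∨ ((α ↔ β) → (α ∧ β))) = 1 ∧ 1/2 = 1/2
β ∨ α = 1/2 ∨ 1/2 = 1/2
α ∧ β = 1/2 ∧ 1/2 = 1/2
(β ∨ α) ↔ (α ∧ β) = 1/2 ↔ 1/2 = 1
β ↔ α = 1/2 ↔ 1/2 = 1
α ∧ α = 1/2 ∧ 1/2 = 1/2
(β ↔ α) ∨ (α ∧ α) = 1 ∨ 1/2 = 1
((β ∨ α) ↔ (α ∧ β)) ∧ ((β ↔ α) ∨ (α ∧ α)) = 1 ∧ 1 = 1
α → β = 1/2 → 1/2 = 1
(α → β) ↔ β = 1 ↔ 1/2 = 1/2
(((β ∨ α) ↔ (α ∧ β)) ∧ ((β ↔ α) ∨ (α ∧ α))) ∧ ((α → β) ↔ β) = 1 ∧ 1/2 = 1/2
((β ↔ β) ∧ ((¬α ↔ (α → β)) ∨ ((α ↔ β) → (α ∧ β)))) ∨ ((((β ∨ α) ↔ (α ∧ β)) ∧ ((β ↔ α) ∨ (α ∧ α))) ∧ ((α → β) ↔ β)) = 1/2 ∨ 1/2 = 1/2
No assignment yields a value below 1/2, so this is the minimum.

1/2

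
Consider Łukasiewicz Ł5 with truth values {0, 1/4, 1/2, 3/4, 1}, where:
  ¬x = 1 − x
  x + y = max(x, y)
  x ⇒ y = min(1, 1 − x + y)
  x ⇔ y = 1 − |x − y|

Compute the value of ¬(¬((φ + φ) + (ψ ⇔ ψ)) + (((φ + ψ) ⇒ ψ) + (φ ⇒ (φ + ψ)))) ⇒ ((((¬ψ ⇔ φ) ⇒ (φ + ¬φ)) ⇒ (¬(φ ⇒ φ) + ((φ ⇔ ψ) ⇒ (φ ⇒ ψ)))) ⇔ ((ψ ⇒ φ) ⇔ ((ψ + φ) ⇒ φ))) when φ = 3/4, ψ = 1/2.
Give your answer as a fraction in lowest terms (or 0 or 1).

φ + φ = 3/4 + 3/4 = 3/4
ψ ⇔ ψ = 1/2 ⇔ 1/2 = 1
(φ + φ) + (ψ ⇔ ψ) = 3/4 + 1 = 1
¬((φ + φ) + (ψ ⇔ ψ)) = ¬1 = 0
φ + ψ = 3/4 + 1/2 = 3/4
(φ + ψ) ⇒ ψ = 3/4 ⇒ 1/2 = 3/4
φ + ψ = 3/4 + 1/2 = 3/4
φ ⇒ (φ + ψ) = 3/4 ⇒ 3/4 = 1
((φ + ψ) ⇒ ψ) + (φ ⇒ (φ + ψ)) = 3/4 + 1 = 1
¬((φ + φ) + (ψ ⇔ ψ)) + (((φ + ψ) ⇒ ψ) + (φ ⇒ (φ + ψ))) = 0 + 1 = 1
¬(¬((φ + φ) + (ψ ⇔ ψ)) + (((φ + ψ) ⇒ ψ) + (φ ⇒ (φ + ψ)))) = ¬1 = 0
¬ψ = ¬1/2 = 1/2
¬ψ ⇔ φ = 1/2 ⇔ 3/4 = 3/4
¬φ = ¬3/4 = 1/4
φ + ¬φ = 3/4 + 1/4 = 3/4
(¬ψ ⇔ φ) ⇒ (φ + ¬φ) = 3/4 ⇒ 3/4 = 1
φ ⇒ φ = 3/4 ⇒ 3/4 = 1
¬(φ ⇒ φ) = ¬1 = 0
φ ⇔ ψ = 3/4 ⇔ 1/2 = 3/4
φ ⇒ ψ = 3/4 ⇒ 1/2 = 3/4
(φ ⇔ ψ) ⇒ (φ ⇒ ψ) = 3/4 ⇒ 3/4 = 1
¬(φ ⇒ φ) + ((φ ⇔ ψ) ⇒ (φ ⇒ ψ)) = 0 + 1 = 1
((¬ψ ⇔ φ) ⇒ (φ + ¬φ)) ⇒ (¬(φ ⇒ φ) + ((φ ⇔ ψ) ⇒ (φ ⇒ ψ))) = 1 ⇒ 1 = 1
ψ ⇒ φ = 1/2 ⇒ 3/4 = 1
ψ + φ = 1/2 + 3/4 = 3/4
(ψ + φ) ⇒ φ = 3/4 ⇒ 3/4 = 1
(ψ ⇒ φ) ⇔ ((ψ + φ) ⇒ φ) = 1 ⇔ 1 = 1
(((¬ψ ⇔ φ) ⇒ (φ + ¬φ)) ⇒ (¬(φ ⇒ φ) + ((φ ⇔ ψ) ⇒ (φ ⇒ ψ)))) ⇔ ((ψ ⇒ φ) ⇔ ((ψ + φ) ⇒ φ)) = 1 ⇔ 1 = 1
¬(¬((φ + φ) + (ψ ⇔ ψ)) + (((φ + ψ) ⇒ ψ) + (φ ⇒ (φ + ψ)))) ⇒ ((((¬ψ ⇔ φ) ⇒ (φ + ¬φ)) ⇒ (¬(φ ⇒ φ) + ((φ ⇔ ψ) ⇒ (φ ⇒ ψ)))) ⇔ ((ψ ⇒ φ) ⇔ ((ψ + φ) ⇒ φ))) = 0 ⇒ 1 = 1

1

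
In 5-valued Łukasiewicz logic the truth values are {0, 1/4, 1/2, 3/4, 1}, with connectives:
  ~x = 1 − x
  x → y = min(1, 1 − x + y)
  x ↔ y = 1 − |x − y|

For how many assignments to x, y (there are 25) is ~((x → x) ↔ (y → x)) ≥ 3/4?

value 1: 1 assignment (counts)
value 3/4: 2 assignments (counts)
value 1/2: 3 assignments
value 1/4: 4 assignments
value 0: 15 assignments
So 3 of the 25 assignments meet the threshold.

3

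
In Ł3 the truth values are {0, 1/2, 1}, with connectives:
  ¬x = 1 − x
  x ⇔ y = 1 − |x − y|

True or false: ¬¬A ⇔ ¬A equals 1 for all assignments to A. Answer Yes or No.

No

Counterexample: take A = 0.
¬A = ¬0 = 1
¬¬A = ¬1 = 0
¬A = ¬0 = 1
¬¬A ⇔ ¬A = 0 ⇔ 1 = 0
This gives 0 ≠ 1.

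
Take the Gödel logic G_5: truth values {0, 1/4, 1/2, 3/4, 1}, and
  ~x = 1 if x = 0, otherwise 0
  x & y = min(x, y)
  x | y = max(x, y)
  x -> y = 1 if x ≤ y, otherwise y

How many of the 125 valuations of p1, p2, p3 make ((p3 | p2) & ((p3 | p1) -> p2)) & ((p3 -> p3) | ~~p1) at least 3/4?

value 1: 25 assignments (counts)
value 3/4: 25 assignments (counts)
value 1/2: 25 assignments
value 1/4: 25 assignments
value 0: 25 assignments
So 50 of the 125 assignments meet the threshold.

50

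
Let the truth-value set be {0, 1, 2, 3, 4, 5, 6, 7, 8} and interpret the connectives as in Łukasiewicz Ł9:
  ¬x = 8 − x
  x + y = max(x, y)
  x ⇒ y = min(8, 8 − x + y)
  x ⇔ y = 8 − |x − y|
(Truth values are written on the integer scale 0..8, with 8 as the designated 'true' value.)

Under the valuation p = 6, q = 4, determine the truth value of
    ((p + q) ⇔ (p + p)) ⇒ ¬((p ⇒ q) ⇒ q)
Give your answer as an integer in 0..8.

p + q = 6 + 4 = 6
p + p = 6 + 6 = 6
(p + q) ⇔ (p + p) = 6 ⇔ 6 = 8
p ⇒ q = 6 ⇒ 4 = 6
(p ⇒ q) ⇒ q = 6 ⇒ 4 = 6
¬((p ⇒ q) ⇒ q) = ¬6 = 2
((p + q) ⇔ (p + p)) ⇒ ¬((p ⇒ q) ⇒ q) = 8 ⇒ 2 = 2

2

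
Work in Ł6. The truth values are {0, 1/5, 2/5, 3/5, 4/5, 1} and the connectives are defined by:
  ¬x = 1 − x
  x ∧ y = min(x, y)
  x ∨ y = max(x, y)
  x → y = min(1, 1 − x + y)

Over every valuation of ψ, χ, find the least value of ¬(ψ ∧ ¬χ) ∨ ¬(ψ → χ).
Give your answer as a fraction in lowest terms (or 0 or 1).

Take ψ = 3/5, χ = 1/5:
¬χ = ¬1/5 = 4/5
ψ ∧ ¬χ = 3/5 ∧ 4/5 = 3/5
¬(ψ ∧ ¬χ) = ¬3/5 = 2/5
ψ → χ = 3/5 → 1/5 = 3/5
¬(ψ → χ) = ¬3/5 = 2/5
¬(ψ ∧ ¬χ) ∨ ¬(ψ → χ) = 2/5 ∨ 2/5 = 2/5
No assignment yields a value below 2/5, so this is the minimum.

2/5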